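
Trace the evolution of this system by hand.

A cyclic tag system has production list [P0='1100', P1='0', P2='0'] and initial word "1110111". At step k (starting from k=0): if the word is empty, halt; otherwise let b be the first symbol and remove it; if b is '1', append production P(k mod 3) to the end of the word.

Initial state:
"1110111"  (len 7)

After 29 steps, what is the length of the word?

7

k=0  "1110111"  (len 7)
k=1  "1101111100"  (len 10)
k=2  "1011111000"  (len 10)
k=3  "0111110000"  (len 10)
k=4  "111110000"  (len 9)
k=5  "111100000"  (len 9)
k=6  "111000000"  (len 9)
k=7  "110000001100"  (len 12)
k=8  "100000011000"  (len 12)
k=9  "000000110000"  (len 12)
k=10  "00000110000"  (len 11)
k=11  "0000110000"  (len 10)
k=12  "000110000"  (len 9)
k=13  "00110000"  (len 8)
k=14  "0110000"  (len 7)
k=15  "110000"  (len 6)
k=16  "100001100"  (len 9)
k=17  "000011000"  (len 9)
k=18  "00011000"  (len 8)
k=19  "0011000"  (len 7)
k=20  "011000"  (len 6)
k=21  "11000"  (len 5)
k=22  "10001100"  (len 8)
k=23  "00011000"  (len 8)
k=24  "0011000"  (len 7)
k=25  "011000"  (len 6)
k=26  "11000"  (len 5)
k=27  "10000"  (len 5)
k=28  "00001100"  (len 8)
k=29  "0001100"  (len 7)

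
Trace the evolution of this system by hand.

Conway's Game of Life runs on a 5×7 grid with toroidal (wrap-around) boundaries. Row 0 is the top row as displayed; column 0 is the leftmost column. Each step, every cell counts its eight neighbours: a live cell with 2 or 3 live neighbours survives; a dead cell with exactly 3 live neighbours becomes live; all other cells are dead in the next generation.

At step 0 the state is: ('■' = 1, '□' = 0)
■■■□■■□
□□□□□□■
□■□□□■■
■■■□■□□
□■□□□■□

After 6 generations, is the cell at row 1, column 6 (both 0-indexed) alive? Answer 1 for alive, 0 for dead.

1

k=0  ■■■□■■□
□□□□□□■
□■□□□■■
■■■□■□□
□■□□□■□
k=1  ■■■□■■□
□□■□■□□
□■■□□■■
□□■□■□□
□□□□□■□
k=2  □■■□■■■
□□□□■□□
□■■□■■□
□■■■■□■
□□■□□■■
k=3  ■■■□■□■
■□□□□□■
■■□□□□□
□□□□□□■
□□□□□□□
k=4  □■□□□■■
□□■□□■□
□■□□□□□
■□□□□□□
□■□□□■■
k=5  □■■□■□□
■■■□□■■
□■□□□□□
■■□□□□■
□■□□□■□
k=6  □□□■■□□
□□□■□■■
□□□□□■□
□■■□□□■
□□□□□■■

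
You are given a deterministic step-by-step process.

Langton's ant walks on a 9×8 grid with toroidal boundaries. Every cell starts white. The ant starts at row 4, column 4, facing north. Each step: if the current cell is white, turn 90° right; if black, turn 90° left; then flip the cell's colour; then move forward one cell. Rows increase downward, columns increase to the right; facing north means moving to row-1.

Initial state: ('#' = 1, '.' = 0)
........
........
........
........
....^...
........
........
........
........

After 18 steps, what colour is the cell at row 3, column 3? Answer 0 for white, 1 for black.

1

[0] ........
........
........
........
....^...
........
........
........
........
[1] ........
........
........
........
....#>..
........
........
........
........
[2] ........
........
........
........
....##..
.....v..
........
........
........
[3] ........
........
........
........
....##..
....<#..
........
........
........
[4] ........
........
........
........
....^#..
....##..
........
........
........
[5] ........
........
........
........
...<.#..
....##..
........
........
........
[6] ........
........
........
...^....
...#.#..
....##..
........
........
........
[7] ........
........
........
...#>...
...#.#..
....##..
........
........
........
[8] ........
........
........
...##...
...#v#..
....##..
........
........
........
[9] ........
........
........
...##...
...<##..
....##..
........
........
........
[10] ........
........
........
...##...
....##..
...v##..
........
........
........
[11] ........
........
........
...##...
....##..
..<###..
........
........
........
[12] ........
........
........
...##...
..^.##..
..####..
........
........
........
[13] ........
........
........
...##...
..#>##..
..####..
........
........
........
[14] ........
........
........
...##...
..####..
..#v##..
........
........
........
[15] ........
........
........
...##...
..####..
..#.>#..
........
........
........
[16] ........
........
........
...##...
..##^#..
..#..#..
........
........
........
[17] ........
........
........
...##...
..#<.#..
..#..#..
........
........
........
[18] ........
........
........
...##...
..#..#..
..#v.#..
........
........
........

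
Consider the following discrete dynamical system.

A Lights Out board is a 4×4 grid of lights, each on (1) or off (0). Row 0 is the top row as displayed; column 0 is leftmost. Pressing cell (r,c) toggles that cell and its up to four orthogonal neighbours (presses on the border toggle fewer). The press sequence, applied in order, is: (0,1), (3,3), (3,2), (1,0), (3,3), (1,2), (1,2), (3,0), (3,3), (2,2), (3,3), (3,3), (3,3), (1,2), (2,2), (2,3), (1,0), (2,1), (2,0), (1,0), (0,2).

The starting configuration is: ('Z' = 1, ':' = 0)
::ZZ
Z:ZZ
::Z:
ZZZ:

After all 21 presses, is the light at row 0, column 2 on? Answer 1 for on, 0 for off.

gen 0: ::ZZ
Z:ZZ
::Z:
ZZZ:
gen 1: ZZ:Z
ZZZZ
::Z:
ZZZ:
gen 2: ZZ:Z
ZZZZ
::ZZ
ZZ:Z
gen 3: ZZ:Z
ZZZZ
:::Z
Z:Z:
gen 4: :Z:Z
::ZZ
Z::Z
Z:Z:
gen 5: :Z:Z
::ZZ
Z:::
Z::Z
gen 6: :ZZZ
:Z::
Z:Z:
Z::Z
gen 7: :Z:Z
::ZZ
Z:::
Z::Z
gen 8: :Z:Z
::ZZ
::::
:Z:Z
gen 9: :Z:Z
::ZZ
:::Z
:ZZ:
gen 10: :Z:Z
:::Z
:ZZ:
:Z::
gen 11: :Z:Z
:::Z
:ZZZ
:ZZZ
gen 12: :Z:Z
:::Z
:ZZ:
:Z::
gen 13: :Z:Z
:::Z
:ZZZ
:ZZZ
gen 14: :ZZZ
:ZZ:
:Z:Z
:ZZZ
gen 15: :ZZZ
:Z::
::Z:
:Z:Z
gen 16: :ZZZ
:Z:Z
:::Z
:Z::
gen 17: ZZZZ
Z::Z
Z::Z
:Z::
gen 18: ZZZZ
ZZ:Z
:ZZZ
::::
gen 19: ZZZZ
:Z:Z
Z:ZZ
Z:::
gen 20: :ZZZ
Z::Z
::ZZ
Z:::
gen 21: ::::
Z:ZZ
::ZZ
Z:::

0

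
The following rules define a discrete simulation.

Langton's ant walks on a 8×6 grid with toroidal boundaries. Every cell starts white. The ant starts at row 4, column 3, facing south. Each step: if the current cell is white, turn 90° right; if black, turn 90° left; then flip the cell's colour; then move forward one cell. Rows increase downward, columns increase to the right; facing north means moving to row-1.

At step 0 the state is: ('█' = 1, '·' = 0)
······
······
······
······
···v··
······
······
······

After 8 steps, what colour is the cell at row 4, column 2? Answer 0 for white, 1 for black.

step 0: ······
······
······
······
···v··
······
······
······
step 1: ······
······
······
······
··<█··
······
······
······
step 2: ······
······
······
··^···
··██··
······
······
······
step 3: ······
······
······
··█>··
··██··
······
······
······
step 4: ······
······
······
··██··
··█v··
······
······
······
step 5: ······
······
······
··██··
··█·>·
······
······
······
step 6: ······
······
······
··██··
··█·█·
····v·
······
······
step 7: ······
······
······
··██··
··█·█·
···<█·
······
······
step 8: ······
······
······
··██··
··█^█·
···██·
······
······

1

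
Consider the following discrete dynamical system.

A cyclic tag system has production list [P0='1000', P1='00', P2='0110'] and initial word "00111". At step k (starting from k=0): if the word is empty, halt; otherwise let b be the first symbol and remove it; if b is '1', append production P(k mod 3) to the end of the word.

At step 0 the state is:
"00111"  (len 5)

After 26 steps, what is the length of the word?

9

gen 0: "00111"  (len 5)
gen 1: "0111"  (len 4)
gen 2: "111"  (len 3)
gen 3: "110110"  (len 6)
gen 4: "101101000"  (len 9)
gen 5: "0110100000"  (len 10)
gen 6: "110100000"  (len 9)
gen 7: "101000001000"  (len 12)
gen 8: "0100000100000"  (len 13)
gen 9: "100000100000"  (len 12)
gen 10: "000001000001000"  (len 15)
gen 11: "00001000001000"  (len 14)
gen 12: "0001000001000"  (len 13)
gen 13: "001000001000"  (len 12)
gen 14: "01000001000"  (len 11)
gen 15: "1000001000"  (len 10)
gen 16: "0000010001000"  (len 13)
gen 17: "000010001000"  (len 12)
gen 18: "00010001000"  (len 11)
gen 19: "0010001000"  (len 10)
gen 20: "010001000"  (len 9)
gen 21: "10001000"  (len 8)
gen 22: "00010001000"  (len 11)
gen 23: "0010001000"  (len 10)
gen 24: "010001000"  (len 9)
gen 25: "10001000"  (len 8)
gen 26: "000100000"  (len 9)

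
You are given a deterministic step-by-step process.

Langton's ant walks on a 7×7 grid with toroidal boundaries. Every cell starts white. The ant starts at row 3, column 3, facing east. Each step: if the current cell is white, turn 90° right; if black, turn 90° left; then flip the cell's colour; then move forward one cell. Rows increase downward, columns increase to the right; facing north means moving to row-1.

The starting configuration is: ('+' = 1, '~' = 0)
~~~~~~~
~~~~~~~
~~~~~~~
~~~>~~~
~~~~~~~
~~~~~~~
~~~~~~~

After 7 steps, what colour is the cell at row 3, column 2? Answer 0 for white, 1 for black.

1

gen 0: ~~~~~~~
~~~~~~~
~~~~~~~
~~~>~~~
~~~~~~~
~~~~~~~
~~~~~~~
gen 1: ~~~~~~~
~~~~~~~
~~~~~~~
~~~+~~~
~~~v~~~
~~~~~~~
~~~~~~~
gen 2: ~~~~~~~
~~~~~~~
~~~~~~~
~~~+~~~
~~<+~~~
~~~~~~~
~~~~~~~
gen 3: ~~~~~~~
~~~~~~~
~~~~~~~
~~^+~~~
~~++~~~
~~~~~~~
~~~~~~~
gen 4: ~~~~~~~
~~~~~~~
~~~~~~~
~~+>~~~
~~++~~~
~~~~~~~
~~~~~~~
gen 5: ~~~~~~~
~~~~~~~
~~~^~~~
~~+~~~~
~~++~~~
~~~~~~~
~~~~~~~
gen 6: ~~~~~~~
~~~~~~~
~~~+>~~
~~+~~~~
~~++~~~
~~~~~~~
~~~~~~~
gen 7: ~~~~~~~
~~~~~~~
~~~++~~
~~+~v~~
~~++~~~
~~~~~~~
~~~~~~~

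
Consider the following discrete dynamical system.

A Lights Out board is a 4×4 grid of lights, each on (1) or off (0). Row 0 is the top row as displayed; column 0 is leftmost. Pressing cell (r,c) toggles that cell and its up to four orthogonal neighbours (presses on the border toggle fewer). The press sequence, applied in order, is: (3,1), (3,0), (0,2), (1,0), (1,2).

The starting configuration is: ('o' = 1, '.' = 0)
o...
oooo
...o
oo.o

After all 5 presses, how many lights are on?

11

0) o...
oooo
...o
oo.o
1) o...
oooo
.o.o
..oo
2) o...
oooo
oo.o
oooo
3) oooo
oo.o
oo.o
oooo
4) .ooo
...o
.o.o
oooo
5) .o.o
.oo.
.ooo
oooo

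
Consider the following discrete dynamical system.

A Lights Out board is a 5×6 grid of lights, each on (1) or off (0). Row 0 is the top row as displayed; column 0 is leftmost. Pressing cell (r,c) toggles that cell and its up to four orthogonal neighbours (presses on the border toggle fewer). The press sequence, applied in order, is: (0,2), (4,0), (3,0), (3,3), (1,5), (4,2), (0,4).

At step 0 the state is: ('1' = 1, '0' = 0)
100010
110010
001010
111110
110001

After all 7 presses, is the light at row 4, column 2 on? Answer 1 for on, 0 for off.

1

k=0  100010
110010
001010
111110
110001
k=1  111110
111010
001010
111110
110001
k=2  111110
111010
001010
011110
000001
k=3  111110
111010
101010
101110
100001
k=4  111110
111010
101110
100000
100101
k=5  111111
111001
101111
100000
100101
k=6  111111
111001
101111
101000
111001
k=7  111000
111011
101111
101000
111001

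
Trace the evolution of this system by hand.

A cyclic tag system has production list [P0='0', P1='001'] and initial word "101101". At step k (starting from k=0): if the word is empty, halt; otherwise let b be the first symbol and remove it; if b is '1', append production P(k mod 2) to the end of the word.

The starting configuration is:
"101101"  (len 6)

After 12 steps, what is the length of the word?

3

0) "101101"  (len 6)
1) "011010"  (len 6)
2) "11010"  (len 5)
3) "10100"  (len 5)
4) "0100001"  (len 7)
5) "100001"  (len 6)
6) "00001001"  (len 8)
7) "0001001"  (len 7)
8) "001001"  (len 6)
9) "01001"  (len 5)
10) "1001"  (len 4)
11) "0010"  (len 4)
12) "010"  (len 3)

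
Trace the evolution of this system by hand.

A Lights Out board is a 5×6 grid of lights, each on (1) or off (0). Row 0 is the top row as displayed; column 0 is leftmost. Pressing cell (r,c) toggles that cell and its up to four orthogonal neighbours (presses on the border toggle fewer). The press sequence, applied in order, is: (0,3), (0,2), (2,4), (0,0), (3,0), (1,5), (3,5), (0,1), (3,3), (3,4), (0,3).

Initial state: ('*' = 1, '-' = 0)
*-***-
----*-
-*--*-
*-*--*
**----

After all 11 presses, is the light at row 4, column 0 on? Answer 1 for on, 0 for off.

0

0) *-***-
----*-
-*--*-
*-*--*
**----
1) *-----
---**-
-*--*-
*-*--*
**----
2) ****--
--***-
-*--*-
*-*--*
**----
3) ****--
--**--
-*-*-*
*-*-**
**----
4) --**--
*-**--
-*-*-*
*-*-**
**----
5) --**--
*-**--
**-*-*
-**-**
-*----
6) --**-*
*-****
**-*--
-**-**
-*----
7) --**-*
*-****
**-*-*
-**---
-*---*
8) **-*-*
******
**-*-*
-**---
-*---*
9) **-*-*
******
**---*
-*-**-
-*-*-*
10) **-*-*
******
**--**
-*---*
-*-***
11) ***-**
***-**
**--**
-*---*
-*-***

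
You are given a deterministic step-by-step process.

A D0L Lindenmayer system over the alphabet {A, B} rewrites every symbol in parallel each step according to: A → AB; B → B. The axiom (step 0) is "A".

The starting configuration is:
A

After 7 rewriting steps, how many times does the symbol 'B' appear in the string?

7

[0] A
[1] AB
[2] ABB
[3] ABBB
[4] ABBBB
[5] ABBBBB
[6] ABBBBBB
[7] ABBBBBBB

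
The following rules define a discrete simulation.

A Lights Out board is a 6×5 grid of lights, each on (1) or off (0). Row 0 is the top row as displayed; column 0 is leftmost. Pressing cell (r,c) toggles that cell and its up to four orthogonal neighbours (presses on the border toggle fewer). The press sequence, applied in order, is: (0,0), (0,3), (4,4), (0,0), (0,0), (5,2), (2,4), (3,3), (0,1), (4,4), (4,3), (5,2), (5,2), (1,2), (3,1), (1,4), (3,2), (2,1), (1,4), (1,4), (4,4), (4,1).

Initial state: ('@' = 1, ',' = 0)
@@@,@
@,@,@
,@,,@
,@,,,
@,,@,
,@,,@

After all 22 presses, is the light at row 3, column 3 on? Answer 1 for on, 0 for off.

1

0) @@@,@
@,@,@
,@,,@
,@,,,
@,,@,
,@,,@
1) ,,@,@
,,@,@
,@,,@
,@,,,
@,,@,
,@,,@
2) ,,,@,
,,@@@
,@,,@
,@,,,
@,,@,
,@,,@
3) ,,,@,
,,@@@
,@,,@
,@,,@
@,,,@
,@,,,
4) @@,@,
@,@@@
,@,,@
,@,,@
@,,,@
,@,,,
5) ,,,@,
,,@@@
,@,,@
,@,,@
@,,,@
,@,,,
6) ,,,@,
,,@@@
,@,,@
,@,,@
@,@,@
,,@@,
7) ,,,@,
,,@@,
,@,@,
,@,,,
@,@,@
,,@@,
8) ,,,@,
,,@@,
,@,,,
,@@@@
@,@@@
,,@@,
9) @@@@,
,@@@,
,@,,,
,@@@@
@,@@@
,,@@,
10) @@@@,
,@@@,
,@,,,
,@@@,
@,@,,
,,@@@
11) @@@@,
,@@@,
,@,,,
,@@,,
@,,@@
,,@,@
12) @@@@,
,@@@,
,@,,,
,@@,,
@,@@@
,@,@@
13) @@@@,
,@@@,
,@,,,
,@@,,
@,,@@
,,@,@
14) @@,@,
,,,,,
,@@,,
,@@,,
@,,@@
,,@,@
15) @@,@,
,,,,,
,,@,,
@,,,,
@@,@@
,,@,@
16) @@,@@
,,,@@
,,@,@
@,,,,
@@,@@
,,@,@
17) @@,@@
,,,@@
,,,,@
@@@@,
@@@@@
,,@,@
18) @@,@@
,@,@@
@@@,@
@,@@,
@@@@@
,,@,@
19) @@,@,
,@,,,
@@@,,
@,@@,
@@@@@
,,@,@
20) @@,@@
,@,@@
@@@,@
@,@@,
@@@@@
,,@,@
21) @@,@@
,@,@@
@@@,@
@,@@@
@@@,,
,,@,,
22) @@,@@
,@,@@
@@@,@
@@@@@
,,,,,
,@@,,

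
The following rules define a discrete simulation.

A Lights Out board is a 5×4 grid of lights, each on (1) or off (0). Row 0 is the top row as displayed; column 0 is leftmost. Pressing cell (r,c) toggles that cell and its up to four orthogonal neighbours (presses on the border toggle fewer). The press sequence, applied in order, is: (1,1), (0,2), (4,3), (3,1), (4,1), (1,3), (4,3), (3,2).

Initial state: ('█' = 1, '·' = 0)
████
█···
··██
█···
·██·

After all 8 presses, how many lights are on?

11

t=0: ████
█···
··██
█···
·██·
t=1: █·██
·██·
·███
█···
·██·
t=2: ██··
·█··
·███
█···
·██·
t=3: ██··
·█··
·███
█··█
·█·█
t=4: ██··
·█··
··██
·███
···█
t=5: ██··
·█··
··██
··██
████
t=6: ██·█
·███
··█·
··██
████
t=7: ██·█
·███
··█·
··█·
██··
t=8: ██·█
·███
····
·█·█
███·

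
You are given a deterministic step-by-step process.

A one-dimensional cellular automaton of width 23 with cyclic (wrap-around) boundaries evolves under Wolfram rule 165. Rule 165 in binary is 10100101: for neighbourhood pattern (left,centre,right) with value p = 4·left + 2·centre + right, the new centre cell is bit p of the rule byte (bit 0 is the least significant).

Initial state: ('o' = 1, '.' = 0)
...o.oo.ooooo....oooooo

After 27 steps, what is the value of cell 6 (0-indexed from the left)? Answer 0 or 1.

k=0  ...o.oo.ooooo....oooooo
k=1  .o.oo..o.ooo..oo..oooo.
k=2  .oo....oo.o........oo..
k=3  ....oo...oo.oooooo....o
k=4  .oo....o...o.oooo..oo.o
k=5  o...oo.o.o.oo.oo.....oo
k=6  ..o...ooooo..o...ooo..o
k=7  ..o.o..ooo...o.o..o...o
k=8  ..ooo...o..o.ooo..o.o.o
k=9  ...o..o.o..oo.o...ooooo
k=10  .o.o..ooo....oo.o..ooo.
k=11  .ooo...o..oo...oo...o..
k=12  ..o..o.o.....o....o.o.o
k=13  ..o..ooo.ooo.o.oo.ooooo
k=14  ..o...o.o.o.ooo..o.ooo.
k=15  o.o.o.oooooo.o...oo.o..
k=16  oooooo.oooo.oo.o...oo..
k=17  .oooo.o.oo.o..oo.o.....
k=18  ..oo.ooo..oo....oo.oooo
k=19  ....o.o......oo...o.oo.
k=20  ooo.ooo.oooo....o.oo...
k=21  .o.o.o.o.oo..oo.oo...o.
k=22  .oooooooo......o...o.o.
k=23  ..oooooo..oooo.o.o.ooo.
k=24  o..oooo....oo.ooooo.o..
k=25  o...oo..oo...o.ooo.oo..
k=26  o.o........o.oo.o.o....
k=27  ooo.oooooo.oo..oooo.oo.

1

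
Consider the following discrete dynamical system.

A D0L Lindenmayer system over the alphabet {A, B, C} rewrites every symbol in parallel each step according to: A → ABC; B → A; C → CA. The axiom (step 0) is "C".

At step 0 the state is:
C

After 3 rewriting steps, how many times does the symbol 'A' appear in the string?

5

k=0  C
k=1  CA
k=2  CAABC
k=3  CAABCABCACA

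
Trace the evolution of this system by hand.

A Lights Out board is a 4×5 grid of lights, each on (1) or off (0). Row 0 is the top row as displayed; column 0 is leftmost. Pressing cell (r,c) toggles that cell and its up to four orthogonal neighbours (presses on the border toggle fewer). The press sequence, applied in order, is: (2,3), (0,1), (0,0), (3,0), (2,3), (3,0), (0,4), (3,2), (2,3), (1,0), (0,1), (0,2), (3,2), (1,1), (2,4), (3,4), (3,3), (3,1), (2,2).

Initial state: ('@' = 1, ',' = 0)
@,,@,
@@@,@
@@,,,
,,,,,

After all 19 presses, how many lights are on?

14

t=0: @,,@,
@@@,@
@@,,,
,,,,,
t=1: @,,@,
@@@@@
@@@@@
,,,@,
t=2: ,@@@,
@,@@@
@@@@@
,,,@,
t=3: @,@@,
,,@@@
@@@@@
,,,@,
t=4: @,@@,
,,@@@
,@@@@
@@,@,
t=5: @,@@,
,,@,@
,@,,,
@@,,,
t=6: @,@@,
,,@,@
@@,,,
,,,,,
t=7: @,@,@
,,@,,
@@,,,
,,,,,
t=8: @,@,@
,,@,,
@@@,,
,@@@,
t=9: @,@,@
,,@@,
@@,@@
,@@,,
t=10: ,,@,@
@@@@,
,@,@@
,@@,,
t=11: @@,,@
@,@@,
,@,@@
,@@,,
t=12: @,@@@
@,,@,
,@,@@
,@@,,
t=13: @,@@@
@,,@,
,@@@@
,,,@,
t=14: @@@@@
,@@@,
,,@@@
,,,@,
t=15: @@@@@
,@@@@
,,@,,
,,,@@
t=16: @@@@@
,@@@@
,,@,@
,,,,,
t=17: @@@@@
,@@@@
,,@@@
,,@@@
t=18: @@@@@
,@@@@
,@@@@
@@,@@
t=19: @@@@@
,@,@@
,,,,@
@@@@@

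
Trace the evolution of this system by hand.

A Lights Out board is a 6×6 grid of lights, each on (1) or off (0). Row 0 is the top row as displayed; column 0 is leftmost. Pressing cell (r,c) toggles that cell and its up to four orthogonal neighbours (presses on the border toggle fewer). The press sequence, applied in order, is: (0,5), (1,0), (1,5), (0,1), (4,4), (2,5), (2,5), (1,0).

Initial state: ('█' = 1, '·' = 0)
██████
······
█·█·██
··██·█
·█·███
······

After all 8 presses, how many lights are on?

0) ██████
······
█·█·██
··██·█
·█·███
······
1) ████··
·····█
█·█·██
··██·█
·█·███
······
2) ·███··
██···█
··█·██
··██·█
·█·███
······
3) ·███·█
██··█·
··█·█·
··██·█
·█·███
······
4) █··█·█
█···█·
··█·█·
··██·█
·█·███
······
5) █··█·█
█···█·
··█·█·
··████
·█····
····█·
6) █··█·█
█···██
··█··█
··███·
·█····
····█·
7) █··█·█
█···█·
··█·█·
··████
·█····
····█·
8) ···█·█
·█··█·
█·█·█·
··████
·█····
····█·

13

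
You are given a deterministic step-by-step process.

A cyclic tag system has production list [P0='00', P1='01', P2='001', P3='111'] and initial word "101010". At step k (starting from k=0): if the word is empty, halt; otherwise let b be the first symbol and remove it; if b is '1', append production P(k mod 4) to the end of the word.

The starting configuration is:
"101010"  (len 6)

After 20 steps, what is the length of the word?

step 0: "101010"  (len 6)
step 1: "0101000"  (len 7)
step 2: "101000"  (len 6)
step 3: "01000001"  (len 8)
step 4: "1000001"  (len 7)
step 5: "00000100"  (len 8)
step 6: "0000100"  (len 7)
step 7: "000100"  (len 6)
step 8: "00100"  (len 5)
step 9: "0100"  (len 4)
step 10: "100"  (len 3)
step 11: "00001"  (len 5)
step 12: "0001"  (len 4)
step 13: "001"  (len 3)
step 14: "01"  (len 2)
step 15: "1"  (len 1)
step 16: "111"  (len 3)
step 17: "1100"  (len 4)
step 18: "10001"  (len 5)
step 19: "0001001"  (len 7)
step 20: "001001"  (len 6)

6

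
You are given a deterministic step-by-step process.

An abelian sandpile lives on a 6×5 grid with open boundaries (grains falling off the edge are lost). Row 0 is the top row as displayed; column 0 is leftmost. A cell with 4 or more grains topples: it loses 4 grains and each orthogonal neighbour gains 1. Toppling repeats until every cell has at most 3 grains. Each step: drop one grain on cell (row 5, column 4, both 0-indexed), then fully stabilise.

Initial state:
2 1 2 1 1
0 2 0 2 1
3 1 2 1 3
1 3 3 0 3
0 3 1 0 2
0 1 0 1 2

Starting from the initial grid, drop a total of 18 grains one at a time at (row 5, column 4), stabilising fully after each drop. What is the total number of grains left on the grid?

45

0) 2 1 2 1 1
0 2 0 2 1
3 1 2 1 3
1 3 3 0 3
0 3 1 0 2
0 1 0 1 2
1) 2 1 2 1 1
0 2 0 2 1
3 1 2 1 3
1 3 3 0 3
0 3 1 0 2
0 1 0 1 3
2) 2 1 2 1 1
0 2 0 2 1
3 1 2 1 3
1 3 3 0 3
0 3 1 0 3
0 1 0 2 0
3) 2 1 2 1 1
0 2 0 2 1
3 1 2 1 3
1 3 3 0 3
0 3 1 0 3
0 1 0 2 1
4) 2 1 2 1 1
0 2 0 2 1
3 1 2 1 3
1 3 3 0 3
0 3 1 0 3
0 1 0 2 2
5) 2 1 2 1 1
0 2 0 2 1
3 1 2 1 3
1 3 3 0 3
0 3 1 0 3
0 1 0 2 3
6) 2 1 2 1 1
0 2 0 2 2
3 1 2 2 0
1 3 3 1 1
0 3 1 1 1
0 1 0 3 1
7) 2 1 2 1 1
0 2 0 2 2
3 1 2 2 0
1 3 3 1 1
0 3 1 1 1
0 1 0 3 2
8) 2 1 2 1 1
0 2 0 2 2
3 1 2 2 0
1 3 3 1 1
0 3 1 1 1
0 1 0 3 3
9) 2 1 2 1 1
0 2 0 2 2
3 1 2 2 0
1 3 3 1 1
0 3 1 2 2
0 1 1 0 1
10) 2 1 2 1 1
0 2 0 2 2
3 1 2 2 0
1 3 3 1 1
0 3 1 2 2
0 1 1 0 2
11) 2 1 2 1 1
0 2 0 2 2
3 1 2 2 0
1 3 3 1 1
0 3 1 2 2
0 1 1 0 3
12) 2 1 2 1 1
0 2 0 2 2
3 1 2 2 0
1 3 3 1 1
0 3 1 2 3
0 1 1 1 0
13) 2 1 2 1 1
0 2 0 2 2
3 1 2 2 0
1 3 3 1 1
0 3 1 2 3
0 1 1 1 1
14) 2 1 2 1 1
0 2 0 2 2
3 1 2 2 0
1 3 3 1 1
0 3 1 2 3
0 1 1 1 2
15) 2 1 2 1 1
0 2 0 2 2
3 1 2 2 0
1 3 3 1 1
0 3 1 2 3
0 1 1 1 3
16) 2 1 2 1 1
0 2 0 2 2
3 1 2 2 0
1 3 3 1 2
0 3 1 3 0
0 1 1 2 1
17) 2 1 2 1 1
0 2 0 2 2
3 1 2 2 0
1 3 3 1 2
0 3 1 3 0
0 1 1 2 2
18) 2 1 2 1 1
0 2 0 2 2
3 1 2 2 0
1 3 3 1 2
0 3 1 3 0
0 1 1 2 3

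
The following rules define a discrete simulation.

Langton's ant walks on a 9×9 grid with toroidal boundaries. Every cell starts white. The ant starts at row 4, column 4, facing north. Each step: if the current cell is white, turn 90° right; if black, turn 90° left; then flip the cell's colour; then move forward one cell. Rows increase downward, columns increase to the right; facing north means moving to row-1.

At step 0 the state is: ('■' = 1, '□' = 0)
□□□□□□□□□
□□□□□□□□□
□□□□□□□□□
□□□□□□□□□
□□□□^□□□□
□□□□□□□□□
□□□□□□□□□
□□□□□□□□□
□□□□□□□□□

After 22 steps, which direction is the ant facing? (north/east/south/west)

north

k=0  □□□□□□□□□
□□□□□□□□□
□□□□□□□□□
□□□□□□□□□
□□□□^□□□□
□□□□□□□□□
□□□□□□□□□
□□□□□□□□□
□□□□□□□□□
k=1  □□□□□□□□□
□□□□□□□□□
□□□□□□□□□
□□□□□□□□□
□□□□■>□□□
□□□□□□□□□
□□□□□□□□□
□□□□□□□□□
□□□□□□□□□
k=2  □□□□□□□□□
□□□□□□□□□
□□□□□□□□□
□□□□□□□□□
□□□□■■□□□
□□□□□v□□□
□□□□□□□□□
□□□□□□□□□
□□□□□□□□□
k=3  □□□□□□□□□
□□□□□□□□□
□□□□□□□□□
□□□□□□□□□
□□□□■■□□□
□□□□<■□□□
□□□□□□□□□
□□□□□□□□□
□□□□□□□□□
k=4  □□□□□□□□□
□□□□□□□□□
□□□□□□□□□
□□□□□□□□□
□□□□^■□□□
□□□□■■□□□
□□□□□□□□□
□□□□□□□□□
□□□□□□□□□
k=5  □□□□□□□□□
□□□□□□□□□
□□□□□□□□□
□□□□□□□□□
□□□<□■□□□
□□□□■■□□□
□□□□□□□□□
□□□□□□□□□
□□□□□□□□□
k=6  □□□□□□□□□
□□□□□□□□□
□□□□□□□□□
□□□^□□□□□
□□□■□■□□□
□□□□■■□□□
□□□□□□□□□
□□□□□□□□□
□□□□□□□□□
k=7  □□□□□□□□□
□□□□□□□□□
□□□□□□□□□
□□□■>□□□□
□□□■□■□□□
□□□□■■□□□
□□□□□□□□□
□□□□□□□□□
□□□□□□□□□
k=8  □□□□□□□□□
□□□□□□□□□
□□□□□□□□□
□□□■■□□□□
□□□■v■□□□
□□□□■■□□□
□□□□□□□□□
□□□□□□□□□
□□□□□□□□□
k=9  □□□□□□□□□
□□□□□□□□□
□□□□□□□□□
□□□■■□□□□
□□□<■■□□□
□□□□■■□□□
□□□□□□□□□
□□□□□□□□□
□□□□□□□□□
k=10  □□□□□□□□□
□□□□□□□□□
□□□□□□□□□
□□□■■□□□□
□□□□■■□□□
□□□v■■□□□
□□□□□□□□□
□□□□□□□□□
□□□□□□□□□
k=11  □□□□□□□□□
□□□□□□□□□
□□□□□□□□□
□□□■■□□□□
□□□□■■□□□
□□<■■■□□□
□□□□□□□□□
□□□□□□□□□
□□□□□□□□□
k=12  □□□□□□□□□
□□□□□□□□□
□□□□□□□□□
□□□■■□□□□
□□^□■■□□□
□□■■■■□□□
□□□□□□□□□
□□□□□□□□□
□□□□□□□□□
k=13  □□□□□□□□□
□□□□□□□□□
□□□□□□□□□
□□□■■□□□□
□□■>■■□□□
□□■■■■□□□
□□□□□□□□□
□□□□□□□□□
□□□□□□□□□
k=14  □□□□□□□□□
□□□□□□□□□
□□□□□□□□□
□□□■■□□□□
□□■■■■□□□
□□■v■■□□□
□□□□□□□□□
□□□□□□□□□
□□□□□□□□□
k=15  □□□□□□□□□
□□□□□□□□□
□□□□□□□□□
□□□■■□□□□
□□■■■■□□□
□□■□>■□□□
□□□□□□□□□
□□□□□□□□□
□□□□□□□□□
k=16  □□□□□□□□□
□□□□□□□□□
□□□□□□□□□
□□□■■□□□□
□□■■^■□□□
□□■□□■□□□
□□□□□□□□□
□□□□□□□□□
□□□□□□□□□
k=17  □□□□□□□□□
□□□□□□□□□
□□□□□□□□□
□□□■■□□□□
□□■<□■□□□
□□■□□■□□□
□□□□□□□□□
□□□□□□□□□
□□□□□□□□□
k=18  □□□□□□□□□
□□□□□□□□□
□□□□□□□□□
□□□■■□□□□
□□■□□■□□□
□□■v□■□□□
□□□□□□□□□
□□□□□□□□□
□□□□□□□□□
k=19  □□□□□□□□□
□□□□□□□□□
□□□□□□□□□
□□□■■□□□□
□□■□□■□□□
□□<■□■□□□
□□□□□□□□□
□□□□□□□□□
□□□□□□□□□
k=20  □□□□□□□□□
□□□□□□□□□
□□□□□□□□□
□□□■■□□□□
□□■□□■□□□
□□□■□■□□□
□□v□□□□□□
□□□□□□□□□
□□□□□□□□□
k=21  □□□□□□□□□
□□□□□□□□□
□□□□□□□□□
□□□■■□□□□
□□■□□■□□□
□□□■□■□□□
□<■□□□□□□
□□□□□□□□□
□□□□□□□□□
k=22  □□□□□□□□□
□□□□□□□□□
□□□□□□□□□
□□□■■□□□□
□□■□□■□□□
□^□■□■□□□
□■■□□□□□□
□□□□□□□□□
□□□□□□□□□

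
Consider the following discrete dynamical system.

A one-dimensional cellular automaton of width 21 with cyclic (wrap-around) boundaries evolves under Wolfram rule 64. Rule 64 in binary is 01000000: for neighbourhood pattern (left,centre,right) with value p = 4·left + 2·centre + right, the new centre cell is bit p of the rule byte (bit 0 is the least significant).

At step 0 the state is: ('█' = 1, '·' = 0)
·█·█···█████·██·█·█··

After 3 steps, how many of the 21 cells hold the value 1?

0

0) ·█·█···█████·██·█·█··
1) ···········█··█······
2) ·····················
3) ·····················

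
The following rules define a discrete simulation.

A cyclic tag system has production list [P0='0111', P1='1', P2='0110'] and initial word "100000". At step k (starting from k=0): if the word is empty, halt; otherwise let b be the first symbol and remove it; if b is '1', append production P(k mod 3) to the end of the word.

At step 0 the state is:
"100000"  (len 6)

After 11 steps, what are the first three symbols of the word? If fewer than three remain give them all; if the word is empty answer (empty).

gen 0: "100000"  (len 6)
gen 1: "000000111"  (len 9)
gen 2: "00000111"  (len 8)
gen 3: "0000111"  (len 7)
gen 4: "000111"  (len 6)
gen 5: "00111"  (len 5)
gen 6: "0111"  (len 4)
gen 7: "111"  (len 3)
gen 8: "111"  (len 3)
gen 9: "110110"  (len 6)
gen 10: "101100111"  (len 9)
gen 11: "011001111"  (len 9)

011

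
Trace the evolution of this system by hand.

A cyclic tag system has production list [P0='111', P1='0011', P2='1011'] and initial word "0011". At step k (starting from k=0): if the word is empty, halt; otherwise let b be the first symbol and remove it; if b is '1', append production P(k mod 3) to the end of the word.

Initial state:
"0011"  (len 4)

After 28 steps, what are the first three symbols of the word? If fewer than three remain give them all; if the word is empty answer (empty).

0) "0011"  (len 4)
1) "011"  (len 3)
2) "11"  (len 2)
3) "11011"  (len 5)
4) "1011111"  (len 7)
5) "0111110011"  (len 10)
6) "111110011"  (len 9)
7) "11110011111"  (len 11)
8) "11100111110011"  (len 14)
9) "11001111100111011"  (len 17)
10) "1001111100111011111"  (len 19)
11) "0011111001110111110011"  (len 22)
12) "011111001110111110011"  (len 21)
13) "11111001110111110011"  (len 20)
14) "11110011101111100110011"  (len 23)
15) "11100111011111001100111011"  (len 26)
16) "1100111011111001100111011111"  (len 28)
17) "1001110111110011001110111110011"  (len 31)
18) "0011101111100110011101111100111011"  (len 34)
19) "011101111100110011101111100111011"  (len 33)
20) "11101111100110011101111100111011"  (len 32)
21) "11011111001100111011111001110111011"  (len 35)
22) "1011111001100111011111001110111011111"  (len 37)
23) "0111110011001110111110011101110111110011"  (len 40)
24) "111110011001110111110011101110111110011"  (len 39)
25) "11110011001110111110011101110111110011111"  (len 41)
26) "11100110011101111100111011101111100111110011"  (len 44)
27) "11001100111011111001110111011111001111100111011"  (len 47)
28) "1001100111011111001110111011111001111100111011111"  (len 49)

100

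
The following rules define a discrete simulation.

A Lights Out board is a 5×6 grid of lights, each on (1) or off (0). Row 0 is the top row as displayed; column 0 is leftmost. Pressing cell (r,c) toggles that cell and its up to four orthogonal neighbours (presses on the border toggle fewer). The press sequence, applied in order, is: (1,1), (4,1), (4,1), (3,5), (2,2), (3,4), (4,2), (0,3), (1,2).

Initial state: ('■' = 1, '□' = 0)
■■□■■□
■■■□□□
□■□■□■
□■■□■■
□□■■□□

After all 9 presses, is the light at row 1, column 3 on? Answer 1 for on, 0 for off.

0

t=0: ■■□■■□
■■■□□□
□■□■□■
□■■□■■
□□■■□□
t=1: ■□□■■□
□□□□□□
□□□■□■
□■■□■■
□□■■□□
t=2: ■□□■■□
□□□□□□
□□□■□■
□□■□■■
■■□■□□
t=3: ■□□■■□
□□□□□□
□□□■□■
□■■□■■
□□■■□□
t=4: ■□□■■□
□□□□□□
□□□■□□
□■■□□□
□□■■□■
t=5: ■□□■■□
□□■□□□
□■■□□□
□■□□□□
□□■■□■
t=6: ■□□■■□
□□■□□□
□■■□■□
□■□■■■
□□■■■■
t=7: ■□□■■□
□□■□□□
□■■□■□
□■■■■■
□■□□■■
t=8: ■□■□□□
□□■■□□
□■■□■□
□■■■■■
□■□□■■
t=9: ■□□□□□
□■□□□□
□■□□■□
□■■■■■
□■□□■■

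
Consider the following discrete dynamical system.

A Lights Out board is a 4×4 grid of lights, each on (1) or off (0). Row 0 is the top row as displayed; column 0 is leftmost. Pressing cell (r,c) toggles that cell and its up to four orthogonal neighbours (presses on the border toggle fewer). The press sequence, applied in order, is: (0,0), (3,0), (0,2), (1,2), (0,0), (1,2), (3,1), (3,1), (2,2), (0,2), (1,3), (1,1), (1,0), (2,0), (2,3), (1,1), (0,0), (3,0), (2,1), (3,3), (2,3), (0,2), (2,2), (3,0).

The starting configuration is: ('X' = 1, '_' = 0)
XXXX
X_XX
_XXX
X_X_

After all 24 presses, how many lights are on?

[0] XXXX
X_XX
_XXX
X_X_
[1] __XX
__XX
_XXX
X_X_
[2] __XX
__XX
XXXX
_XX_
[3] _X__
___X
XXXX
_XX_
[4] _XX_
_XX_
XX_X
_XX_
[5] X_X_
XXX_
XX_X
_XX_
[6] X___
X__X
XXXX
_XX_
[7] X___
X__X
X_XX
X___
[8] X___
X__X
XXXX
_XX_
[9] X___
X_XX
X___
_X__
[10] XXXX
X__X
X___
_X__
[11] XXX_
X_X_
X__X
_X__
[12] X_X_
_X__
XX_X
_X__
[13] __X_
X___
_X_X
_X__
[14] __X_
____
X__X
XX__
[15] __X_
___X
X_X_
XX_X
[16] _XX_
XXXX
XXX_
XX_X
[17] X_X_
_XXX
XXX_
XX_X
[18] X_X_
_XXX
_XX_
___X
[19] X_X_
__XX
X___
_X_X
[20] X_X_
__XX
X__X
_XX_
[21] X_X_
__X_
X_X_
_XXX
[22] XX_X
____
X_X_
_XXX
[23] XX_X
__X_
XX_X
_X_X
[24] XX_X
__X_
_X_X
X__X

8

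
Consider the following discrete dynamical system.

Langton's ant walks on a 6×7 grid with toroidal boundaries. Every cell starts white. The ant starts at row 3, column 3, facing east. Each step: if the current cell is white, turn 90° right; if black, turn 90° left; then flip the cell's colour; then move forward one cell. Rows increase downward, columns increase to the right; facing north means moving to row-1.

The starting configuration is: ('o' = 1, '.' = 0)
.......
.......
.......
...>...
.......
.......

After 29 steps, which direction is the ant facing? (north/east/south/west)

south

t=0: .......
.......
.......
...>...
.......
.......
t=1: .......
.......
.......
...o...
...v...
.......
t=2: .......
.......
.......
...o...
..<o...
.......
t=3: .......
.......
.......
..^o...
..oo...
.......
t=4: .......
.......
.......
..o>...
..oo...
.......
t=5: .......
.......
...^...
..o....
..oo...
.......
t=6: .......
.......
...o>..
..o....
..oo...
.......
t=7: .......
.......
...oo..
..o.v..
..oo...
.......
t=8: .......
.......
...oo..
..o<o..
..oo...
.......
t=9: .......
.......
...^o..
..ooo..
..oo...
.......
t=10: .......
.......
..<.o..
..ooo..
..oo...
.......
t=11: .......
..^....
..o.o..
..ooo..
..oo...
.......
t=12: .......
..o>...
..o.o..
..ooo..
..oo...
.......
t=13: .......
..oo...
..ovo..
..ooo..
..oo...
.......
t=14: .......
..oo...
..<oo..
..ooo..
..oo...
.......
t=15: .......
..oo...
...oo..
..voo..
..oo...
.......
t=16: .......
..oo...
...oo..
...>o..
..oo...
.......
t=17: .......
..oo...
...^o..
....o..
..oo...
.......
t=18: .......
..oo...
..<.o..
....o..
..oo...
.......
t=19: .......
..^o...
..o.o..
....o..
..oo...
.......
t=20: .......
.<.o...
..o.o..
....o..
..oo...
.......
t=21: .^.....
.o.o...
..o.o..
....o..
..oo...
.......
t=22: .o>....
.o.o...
..o.o..
....o..
..oo...
.......
t=23: .oo....
.ovo...
..o.o..
....o..
..oo...
.......
t=24: .oo....
.<oo...
..o.o..
....o..
..oo...
.......
t=25: .oo....
..oo...
.vo.o..
....o..
..oo...
.......
t=26: .oo....
..oo...
<oo.o..
....o..
..oo...
.......
t=27: .oo....
^.oo...
ooo.o..
....o..
..oo...
.......
t=28: .oo....
o>oo...
ooo.o..
....o..
..oo...
.......
t=29: .oo....
oooo...
ovo.o..
....o..
..oo...
.......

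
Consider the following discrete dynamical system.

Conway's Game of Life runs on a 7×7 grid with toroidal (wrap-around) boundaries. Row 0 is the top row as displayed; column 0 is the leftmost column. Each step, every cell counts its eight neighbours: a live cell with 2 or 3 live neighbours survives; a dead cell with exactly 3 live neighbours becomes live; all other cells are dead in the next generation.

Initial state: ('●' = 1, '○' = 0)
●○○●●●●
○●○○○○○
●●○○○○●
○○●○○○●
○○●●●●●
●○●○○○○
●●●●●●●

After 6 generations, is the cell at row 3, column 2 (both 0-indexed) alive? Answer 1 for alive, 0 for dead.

k=0  ●○○●●●●
○●○○○○○
●●○○○○●
○○●○○○●
○○●●●●●
●○●○○○○
●●●●●●●
k=1  ○○○○○○○
○●●○●○○
○●●○○○●
○○●○●○○
●○●○●●●
○○○○○○○
○○○○○○○
k=2  ○○○○○○○
●●●●○○○
●○○○○●○
○○●○●○○
○●○○●●●
○○○○○●●
○○○○○○○
k=3  ○●●○○○○
●●●○○○●
●○○○●○●
●●○●●○○
●○○●●○●
●○○○●○●
○○○○○○○
k=4  ○○●○○○○
○○●●○●●
○○○○●○○
○●●○○○○
○○●○○○○
●○○●●○●
●●○○○○○
k=5  ●○●●○○●
○○●●●●○
○●○○●●○
○●●●○○○
●○●○○○○
●○●●○○●
●●●●○○●
k=6  ○○○○○○○
●○○○○○○
○●○○○●○
●○○●●○○
●○○○○○●
○○○○○○○
○○○○●●○

0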